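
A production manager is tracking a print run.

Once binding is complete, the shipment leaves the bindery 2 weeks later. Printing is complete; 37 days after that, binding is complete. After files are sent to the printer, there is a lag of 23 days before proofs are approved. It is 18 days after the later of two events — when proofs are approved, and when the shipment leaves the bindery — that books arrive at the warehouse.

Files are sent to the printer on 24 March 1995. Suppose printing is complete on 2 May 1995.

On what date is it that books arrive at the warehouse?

Files are sent to the printer: Mar 24, 1995.
Proofs are approved: Mar 24, 1995 + 23 days = Apr 16, 1995.
Printing is complete: May 2, 1995.
Binding is complete: May 2, 1995 + 37 days = Jun 8, 1995.
The shipment leaves the bindery: Jun 8, 1995 + 2 weeks = Jun 22, 1995.
Both prerequisites met — proofs are approved (Apr 16, 1995), the shipment leaves the bindery (Jun 22, 1995); the later is Jun 22, 1995.
Books arrive at the warehouse: Jun 22, 1995 + 18 days = Jul 10, 1995.

10 July 1995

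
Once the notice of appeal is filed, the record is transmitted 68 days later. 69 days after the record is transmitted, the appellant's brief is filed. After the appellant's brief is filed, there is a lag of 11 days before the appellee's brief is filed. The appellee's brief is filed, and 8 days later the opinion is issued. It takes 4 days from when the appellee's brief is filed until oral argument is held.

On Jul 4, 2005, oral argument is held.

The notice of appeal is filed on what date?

Oral argument is held: Jul 4, 2005.
The appellee's brief is filed: Jul 4, 2005 − 4 days = Jun 30, 2005.
The appellant's brief is filed: Jun 30, 2005 − 11 days = Jun 19, 2005.
The record is transmitted: Jun 19, 2005 − 69 days = Apr 11, 2005.
The notice of appeal is filed: Apr 11, 2005 − 68 days = Feb 2, 2005.

Feb 2, 2005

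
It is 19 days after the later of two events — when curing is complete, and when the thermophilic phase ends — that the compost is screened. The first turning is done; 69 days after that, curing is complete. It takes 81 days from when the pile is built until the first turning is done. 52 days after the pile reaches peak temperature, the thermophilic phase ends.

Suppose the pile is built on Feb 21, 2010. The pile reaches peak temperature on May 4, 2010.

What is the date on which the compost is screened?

The pile is built: Feb 21, 2010.
The first turning is done: Feb 21, 2010 + 81 days = May 13, 2010.
Curing is complete: May 13, 2010 + 69 days = Jul 21, 2010.
The pile reaches peak temperature: May 4, 2010.
The thermophilic phase ends: May 4, 2010 + 52 days = Jun 25, 2010.
Both prerequisites met — curing is complete (Jul 21, 2010), the thermophilic phase ends (Jun 25, 2010); the later is Jul 21, 2010.
The compost is screened: Jul 21, 2010 + 19 days = Aug 9, 2010.

Aug 9, 2010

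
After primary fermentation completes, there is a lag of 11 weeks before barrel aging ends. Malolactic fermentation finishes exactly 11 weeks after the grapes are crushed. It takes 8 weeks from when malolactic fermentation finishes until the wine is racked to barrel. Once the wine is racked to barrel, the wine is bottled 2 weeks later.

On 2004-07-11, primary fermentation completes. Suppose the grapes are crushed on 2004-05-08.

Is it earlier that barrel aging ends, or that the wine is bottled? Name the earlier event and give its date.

Barrel aging ends — 2004-09-26

Primary fermentation completes: Jul 11, 2004.
Barrel aging ends: Jul 11, 2004 + 11 weeks = Sep 26, 2004.
The grapes are crushed: May 8, 2004.
Malolactic fermentation finishes: May 8, 2004 + 11 weeks = Jul 24, 2004.
The wine is racked to barrel: Jul 24, 2004 + 8 weeks = Sep 18, 2004.
The wine is bottled: Sep 18, 2004 + 2 weeks = Oct 2, 2004.
Comparing: barrel aging ends on Sep 26, 2004 vs the wine is bottled on Oct 2, 2004. Earlier: barrel aging ends.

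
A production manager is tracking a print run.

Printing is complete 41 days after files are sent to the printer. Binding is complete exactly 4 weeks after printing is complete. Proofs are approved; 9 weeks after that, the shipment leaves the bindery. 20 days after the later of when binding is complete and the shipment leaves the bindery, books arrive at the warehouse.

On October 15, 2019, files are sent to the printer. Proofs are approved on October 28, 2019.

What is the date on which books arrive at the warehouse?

January 19, 2020

Files are sent to the printer: Oct 15, 2019.
Printing is complete: Oct 15, 2019 + 41 days = Nov 25, 2019.
Binding is complete: Nov 25, 2019 + 4 weeks = Dec 23, 2019.
Proofs are approved: Oct 28, 2019.
The shipment leaves the bindery: Oct 28, 2019 + 9 weeks = Dec 30, 2019.
Both prerequisites met — binding is complete (Dec 23, 2019), the shipment leaves the bindery (Dec 30, 2019); the later is Dec 30, 2019.
Books arrive at the warehouse: Dec 30, 2019 + 20 days = Jan 19, 2020.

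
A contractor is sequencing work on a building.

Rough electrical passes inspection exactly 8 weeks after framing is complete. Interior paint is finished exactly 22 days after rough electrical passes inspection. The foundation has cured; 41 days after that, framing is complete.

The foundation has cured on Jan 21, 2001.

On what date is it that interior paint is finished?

The foundation has cured: Jan 21, 2001.
Framing is complete: Jan 21, 2001 + 41 days = Mar 3, 2001.
Rough electrical passes inspection: Mar 3, 2001 + 8 weeks = Apr 28, 2001.
Interior paint is finished: Apr 28, 2001 + 22 days = May 20, 2001.

May 20, 2001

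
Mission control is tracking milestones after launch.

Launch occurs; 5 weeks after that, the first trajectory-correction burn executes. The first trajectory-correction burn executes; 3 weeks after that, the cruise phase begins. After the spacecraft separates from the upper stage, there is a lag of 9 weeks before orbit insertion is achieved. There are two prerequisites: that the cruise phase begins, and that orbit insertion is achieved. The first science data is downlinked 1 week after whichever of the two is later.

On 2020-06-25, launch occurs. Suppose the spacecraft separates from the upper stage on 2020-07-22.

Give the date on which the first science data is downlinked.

2020-09-30

Launch occurs: Jun 25, 2020.
The first trajectory-correction burn executes: Jun 25, 2020 + 5 weeks = Jul 30, 2020.
The cruise phase begins: Jul 30, 2020 + 3 weeks = Aug 20, 2020.
The spacecraft separates from the upper stage: Jul 22, 2020.
Orbit insertion is achieved: Jul 22, 2020 + 9 weeks = Sep 23, 2020.
Both prerequisites met — the cruise phase begins (Aug 20, 2020), orbit insertion is achieved (Sep 23, 2020); the later is Sep 23, 2020.
The first science data is downlinked: Sep 23, 2020 + 1 week = Sep 30, 2020.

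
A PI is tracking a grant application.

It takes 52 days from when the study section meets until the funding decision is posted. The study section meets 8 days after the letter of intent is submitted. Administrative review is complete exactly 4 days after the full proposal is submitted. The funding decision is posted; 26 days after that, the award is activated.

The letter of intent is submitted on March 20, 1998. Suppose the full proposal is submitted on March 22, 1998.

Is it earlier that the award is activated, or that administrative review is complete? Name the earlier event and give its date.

Administrative review is complete — March 26, 1998

The letter of intent is submitted: Mar 20, 1998.
The study section meets: Mar 20, 1998 + 8 days = Mar 28, 1998.
The funding decision is posted: Mar 28, 1998 + 52 days = May 19, 1998.
The award is activated: May 19, 1998 + 26 days = Jun 14, 1998.
The full proposal is submitted: Mar 22, 1998.
Administrative review is complete: Mar 22, 1998 + 4 days = Mar 26, 1998.
Comparing: the award is activated on Jun 14, 1998 vs administrative review is complete on Mar 26, 1998. Earlier: administrative review is complete.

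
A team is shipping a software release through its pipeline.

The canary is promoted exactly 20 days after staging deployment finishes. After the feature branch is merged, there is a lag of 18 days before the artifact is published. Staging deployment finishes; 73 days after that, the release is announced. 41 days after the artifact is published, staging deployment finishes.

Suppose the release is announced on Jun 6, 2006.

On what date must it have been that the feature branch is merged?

Jan 25, 2006

The release is announced: Jun 6, 2006.
Staging deployment finishes: Jun 6, 2006 − 73 days = Mar 25, 2006.
The artifact is published: Mar 25, 2006 − 41 days = Feb 12, 2006.
The feature branch is merged: Feb 12, 2006 − 18 days = Jan 25, 2006.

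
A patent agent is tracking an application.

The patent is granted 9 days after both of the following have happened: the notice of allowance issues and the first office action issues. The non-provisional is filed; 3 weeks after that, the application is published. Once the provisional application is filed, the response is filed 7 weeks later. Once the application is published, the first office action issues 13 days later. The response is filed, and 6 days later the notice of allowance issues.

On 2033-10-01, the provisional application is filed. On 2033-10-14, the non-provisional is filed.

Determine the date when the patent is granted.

The provisional application is filed: Oct 1, 2033.
The response is filed: Oct 1, 2033 + 7 weeks = Nov 19, 2033.
The notice of allowance issues: Nov 19, 2033 + 6 days = Nov 25, 2033.
The non-provisional is filed: Oct 14, 2033.
The application is published: Oct 14, 2033 + 3 weeks = Nov 4, 2033.
The first office action issues: Nov 4, 2033 + 13 days = Nov 17, 2033.
Both prerequisites met — the notice of allowance issues (Nov 25, 2033), the first office action issues (Nov 17, 2033); the later is Nov 25, 2033.
The patent is granted: Nov 25, 2033 + 9 days = Dec 4, 2033.

2033-12-04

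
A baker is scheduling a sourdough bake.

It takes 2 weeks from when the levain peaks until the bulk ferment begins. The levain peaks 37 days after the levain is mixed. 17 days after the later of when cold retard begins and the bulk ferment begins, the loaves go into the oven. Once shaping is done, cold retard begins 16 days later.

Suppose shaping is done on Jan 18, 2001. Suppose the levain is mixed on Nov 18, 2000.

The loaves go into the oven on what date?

Feb 20, 2001

Shaping is done: Jan 18, 2001.
Cold retard begins: Jan 18, 2001 + 16 days = Feb 3, 2001.
The levain is mixed: Nov 18, 2000.
The levain peaks: Nov 18, 2000 + 37 days = Dec 25, 2000.
The bulk ferment begins: Dec 25, 2000 + 2 weeks = Jan 8, 2001.
Both prerequisites met — cold retard begins (Feb 3, 2001), the bulk ferment begins (Jan 8, 2001); the later is Feb 3, 2001.
The loaves go into the oven: Feb 3, 2001 + 17 days = Feb 20, 2001.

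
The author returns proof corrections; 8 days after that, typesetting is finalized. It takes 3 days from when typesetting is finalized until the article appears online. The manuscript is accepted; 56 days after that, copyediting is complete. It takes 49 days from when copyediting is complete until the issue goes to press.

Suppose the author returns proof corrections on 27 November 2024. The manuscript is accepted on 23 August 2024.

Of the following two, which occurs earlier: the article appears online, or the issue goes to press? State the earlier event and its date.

The issue goes to press — 6 December 2024

The author returns proof corrections: Nov 27, 2024.
Typesetting is finalized: Nov 27, 2024 + 8 days = Dec 5, 2024.
The article appears online: Dec 5, 2024 + 3 days = Dec 8, 2024.
The manuscript is accepted: Aug 23, 2024.
Copyediting is complete: Aug 23, 2024 + 56 days = Oct 18, 2024.
The issue goes to press: Oct 18, 2024 + 49 days = Dec 6, 2024.
Comparing: the article appears online on Dec 8, 2024 vs the issue goes to press on Dec 6, 2024. Earlier: the issue goes to press.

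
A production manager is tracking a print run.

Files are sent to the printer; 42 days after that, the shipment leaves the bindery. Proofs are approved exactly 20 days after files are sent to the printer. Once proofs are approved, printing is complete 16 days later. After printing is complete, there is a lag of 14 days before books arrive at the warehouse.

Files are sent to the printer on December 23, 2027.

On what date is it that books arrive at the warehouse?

Files are sent to the printer: Dec 23, 2027.
Proofs are approved: Dec 23, 2027 + 20 days = Jan 12, 2028.
Printing is complete: Jan 12, 2028 + 16 days = Jan 28, 2028.
Books arrive at the warehouse: Jan 28, 2028 + 14 days = Feb 11, 2028.

February 11, 2028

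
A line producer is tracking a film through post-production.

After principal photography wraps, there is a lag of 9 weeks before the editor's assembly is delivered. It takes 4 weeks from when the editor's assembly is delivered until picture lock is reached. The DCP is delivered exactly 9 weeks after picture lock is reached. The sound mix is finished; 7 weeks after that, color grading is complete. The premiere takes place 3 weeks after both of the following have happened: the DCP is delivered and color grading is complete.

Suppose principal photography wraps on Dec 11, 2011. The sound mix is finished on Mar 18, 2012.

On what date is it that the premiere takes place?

Principal photography wraps: Dec 11, 2011.
The editor's assembly is delivered: Dec 11, 2011 + 9 weeks = Feb 12, 2012.
Picture lock is reached: Feb 12, 2012 + 4 weeks = Mar 11, 2012.
The DCP is delivered: Mar 11, 2012 + 9 weeks = May 13, 2012.
The sound mix is finished: Mar 18, 2012.
Color grading is complete: Mar 18, 2012 + 7 weeks = May 6, 2012.
Both prerequisites met — the DCP is delivered (May 13, 2012), color grading is complete (May 6, 2012); the later is May 13, 2012.
The premiere takes place: May 13, 2012 + 3 weeks = Jun 3, 2012.

Jun 3, 2012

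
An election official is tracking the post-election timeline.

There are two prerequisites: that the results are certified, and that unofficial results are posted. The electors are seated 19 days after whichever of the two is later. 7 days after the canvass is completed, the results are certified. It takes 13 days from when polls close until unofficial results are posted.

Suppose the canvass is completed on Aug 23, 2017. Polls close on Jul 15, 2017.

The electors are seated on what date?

The canvass is completed: Aug 23, 2017.
The results are certified: Aug 23, 2017 + 7 days = Aug 30, 2017.
Polls close: Jul 15, 2017.
Unofficial results are posted: Jul 15, 2017 + 13 days = Jul 28, 2017.
Both prerequisites met — the results are certified (Aug 30, 2017), unofficial results are posted (Jul 28, 2017); the later is Aug 30, 2017.
The electors are seated: Aug 30, 2017 + 19 days = Sep 18, 2017.

Sep 18, 2017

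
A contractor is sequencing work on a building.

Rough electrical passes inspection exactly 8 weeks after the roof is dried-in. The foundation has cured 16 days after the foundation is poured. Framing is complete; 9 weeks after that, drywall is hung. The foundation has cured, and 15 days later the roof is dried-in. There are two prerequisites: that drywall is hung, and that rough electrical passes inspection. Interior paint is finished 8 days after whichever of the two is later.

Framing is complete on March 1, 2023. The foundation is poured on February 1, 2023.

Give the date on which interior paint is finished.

Framing is complete: Mar 1, 2023.
Drywall is hung: Mar 1, 2023 + 9 weeks = May 3, 2023.
The foundation is poured: Feb 1, 2023.
The foundation has cured: Feb 1, 2023 + 16 days = Feb 17, 2023.
The roof is dried-in: Feb 17, 2023 + 15 days = Mar 4, 2023.
Rough electrical passes inspection: Mar 4, 2023 + 8 weeks = Apr 29, 2023.
Both prerequisites met — drywall is hung (May 3, 2023), rough electrical passes inspection (Apr 29, 2023); the later is May 3, 2023.
Interior paint is finished: May 3, 2023 + 8 days = May 11, 2023.

May 11, 2023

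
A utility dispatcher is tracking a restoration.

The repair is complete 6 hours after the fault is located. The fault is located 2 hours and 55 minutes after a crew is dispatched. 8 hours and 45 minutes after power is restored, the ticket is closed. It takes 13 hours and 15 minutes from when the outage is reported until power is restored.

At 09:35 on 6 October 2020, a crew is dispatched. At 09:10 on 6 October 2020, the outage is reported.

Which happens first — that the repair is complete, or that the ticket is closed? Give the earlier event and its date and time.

A crew is dispatched: 09:35 Oct 6, 2020.
The fault is located: 09:35 Oct 6, 2020 + 2h55m = 12:30 Oct 6, 2020.
The repair is complete: 12:30 Oct 6, 2020 + 6h = 18:30 Oct 6, 2020.
The outage is reported: 09:10 Oct 6, 2020.
Power is restored: 09:10 Oct 6, 2020 + 13h15m = 22:25 Oct 6, 2020.
The ticket is closed: 22:25 Oct 6, 2020 + 8h45m = 07:10 Oct 7, 2020.
Comparing: the repair is complete at 18:30 Oct 6, 2020 vs the ticket is closed at 07:10 Oct 7, 2020. Earlier: the repair is complete.

The repair is complete — 18:30 on 6 October 2020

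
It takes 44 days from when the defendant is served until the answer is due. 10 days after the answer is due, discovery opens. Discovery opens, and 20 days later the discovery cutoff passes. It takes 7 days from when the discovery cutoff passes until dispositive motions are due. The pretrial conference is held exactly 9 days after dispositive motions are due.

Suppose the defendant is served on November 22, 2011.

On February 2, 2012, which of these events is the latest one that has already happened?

Discovery opens

The defendant is served: Nov 22, 2011.
The answer is due: Nov 22, 2011 + 44 days = Jan 5, 2012.
Discovery opens: Jan 5, 2012 + 10 days = Jan 15, 2012.
The discovery cutoff passes: Jan 15, 2012 + 20 days = Feb 4, 2012.
Dispositive motions are due: Feb 4, 2012 + 7 days = Feb 11, 2012.
The pretrial conference is held: Feb 11, 2012 + 9 days = Feb 20, 2012.
Feb 2, 2012 falls between when discovery opens (Jan 15, 2012) and when the discovery cutoff passes (Feb 4, 2012).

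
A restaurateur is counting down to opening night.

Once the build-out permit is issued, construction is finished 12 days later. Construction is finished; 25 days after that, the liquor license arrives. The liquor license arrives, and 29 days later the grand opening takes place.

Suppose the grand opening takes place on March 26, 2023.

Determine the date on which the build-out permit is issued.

The grand opening takes place: Mar 26, 2023.
The liquor license arrives: Mar 26, 2023 − 29 days = Feb 25, 2023.
Construction is finished: Feb 25, 2023 − 25 days = Jan 31, 2023.
The build-out permit is issued: Jan 31, 2023 − 12 days = Jan 19, 2023.

January 19, 2023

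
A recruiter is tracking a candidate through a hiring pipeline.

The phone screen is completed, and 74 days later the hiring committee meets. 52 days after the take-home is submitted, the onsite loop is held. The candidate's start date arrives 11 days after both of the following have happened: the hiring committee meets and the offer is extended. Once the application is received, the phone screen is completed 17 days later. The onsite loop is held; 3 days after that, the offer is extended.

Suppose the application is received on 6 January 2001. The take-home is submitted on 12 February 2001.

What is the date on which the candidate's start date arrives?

19 April 2001

The application is received: Jan 6, 2001.
The phone screen is completed: Jan 6, 2001 + 17 days = Jan 23, 2001.
The hiring committee meets: Jan 23, 2001 + 74 days = Apr 7, 2001.
The take-home is submitted: Feb 12, 2001.
The onsite loop is held: Feb 12, 2001 + 52 days = Apr 5, 2001.
The offer is extended: Apr 5, 2001 + 3 days = Apr 8, 2001.
Both prerequisites met — the hiring committee meets (Apr 7, 2001), the offer is extended (Apr 8, 2001); the later is Apr 8, 2001.
The candidate's start date arrives: Apr 8, 2001 + 11 days = Apr 19, 2001.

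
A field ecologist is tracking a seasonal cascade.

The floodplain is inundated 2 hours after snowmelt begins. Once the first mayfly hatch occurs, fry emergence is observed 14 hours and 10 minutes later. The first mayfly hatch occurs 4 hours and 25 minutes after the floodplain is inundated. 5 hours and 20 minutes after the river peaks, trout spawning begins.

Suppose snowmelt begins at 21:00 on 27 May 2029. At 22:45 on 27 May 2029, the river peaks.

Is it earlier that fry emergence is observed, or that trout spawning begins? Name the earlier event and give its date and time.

Snowmelt begins: 21:00 May 27, 2029.
The floodplain is inundated: 21:00 May 27, 2029 + 2h = 23:00 May 27, 2029.
The first mayfly hatch occurs: 23:00 May 27, 2029 + 4h25m = 03:25 May 28, 2029.
Fry emergence is observed: 03:25 May 28, 2029 + 14h10m = 17:35 May 28, 2029.
The river peaks: 22:45 May 27, 2029.
Trout spawning begins: 22:45 May 27, 2029 + 5h20m = 04:05 May 28, 2029.
Comparing: fry emergence is observed at 17:35 May 28, 2029 vs trout spawning begins at 04:05 May 28, 2029. Earlier: trout spawning begins.

Trout spawning begins — 04:05 on 28 May 2029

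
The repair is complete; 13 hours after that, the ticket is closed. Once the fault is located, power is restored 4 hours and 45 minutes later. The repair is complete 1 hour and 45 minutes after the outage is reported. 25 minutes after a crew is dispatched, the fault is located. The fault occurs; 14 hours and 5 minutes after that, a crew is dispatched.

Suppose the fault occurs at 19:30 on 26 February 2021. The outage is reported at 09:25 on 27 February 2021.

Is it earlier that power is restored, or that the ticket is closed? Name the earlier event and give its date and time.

Power is restored — 14:45 on 27 February 2021

The fault occurs: 19:30 Feb 26, 2021.
A crew is dispatched: 19:30 Feb 26, 2021 + 14h05m = 09:35 Feb 27, 2021.
The fault is located: 09:35 Feb 27, 2021 + 25m = 10:00 Feb 27, 2021.
Power is restored: 10:00 Feb 27, 2021 + 4h45m = 14:45 Feb 27, 2021.
The outage is reported: 09:25 Feb 27, 2021.
The repair is complete: 09:25 Feb 27, 2021 + 1h45m = 11:10 Feb 27, 2021.
The ticket is closed: 11:10 Feb 27, 2021 + 13h = 00:10 Feb 28, 2021.
Comparing: power is restored at 14:45 Feb 27, 2021 vs the ticket is closed at 00:10 Feb 28, 2021. Earlier: power is restored.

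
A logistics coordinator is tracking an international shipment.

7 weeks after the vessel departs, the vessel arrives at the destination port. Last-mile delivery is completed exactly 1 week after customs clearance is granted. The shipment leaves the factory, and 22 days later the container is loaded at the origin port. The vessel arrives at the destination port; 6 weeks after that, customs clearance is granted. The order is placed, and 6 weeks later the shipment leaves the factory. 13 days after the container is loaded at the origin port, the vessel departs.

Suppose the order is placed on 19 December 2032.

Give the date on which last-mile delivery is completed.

12 June 2033

The order is placed: Dec 19, 2032.
The shipment leaves the factory: Dec 19, 2032 + 6 weeks = Jan 30, 2033.
The container is loaded at the origin port: Jan 30, 2033 + 22 days = Feb 21, 2033.
The vessel departs: Feb 21, 2033 + 13 days = Mar 6, 2033.
The vessel arrives at the destination port: Mar 6, 2033 + 7 weeks = Apr 24, 2033.
Customs clearance is granted: Apr 24, 2033 + 6 weeks = Jun 5, 2033.
Last-mile delivery is completed: Jun 5, 2033 + 1 week = Jun 12, 2033.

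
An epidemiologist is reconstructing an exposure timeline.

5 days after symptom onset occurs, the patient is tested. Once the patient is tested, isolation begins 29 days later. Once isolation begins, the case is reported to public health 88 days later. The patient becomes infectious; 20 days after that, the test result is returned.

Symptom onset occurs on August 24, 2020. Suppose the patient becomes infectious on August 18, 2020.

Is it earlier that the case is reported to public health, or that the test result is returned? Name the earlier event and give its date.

Symptom onset occurs: Aug 24, 2020.
The patient is tested: Aug 24, 2020 + 5 days = Aug 29, 2020.
Isolation begins: Aug 29, 2020 + 29 days = Sep 27, 2020.
The case is reported to public health: Sep 27, 2020 + 88 days = Dec 24, 2020.
The patient becomes infectious: Aug 18, 2020.
The test result is returned: Aug 18, 2020 + 20 days = Sep 7, 2020.
Comparing: the case is reported to public health on Dec 24, 2020 vs the test result is returned on Sep 7, 2020. Earlier: the test result is returned.

The test result is returned — September 7, 2020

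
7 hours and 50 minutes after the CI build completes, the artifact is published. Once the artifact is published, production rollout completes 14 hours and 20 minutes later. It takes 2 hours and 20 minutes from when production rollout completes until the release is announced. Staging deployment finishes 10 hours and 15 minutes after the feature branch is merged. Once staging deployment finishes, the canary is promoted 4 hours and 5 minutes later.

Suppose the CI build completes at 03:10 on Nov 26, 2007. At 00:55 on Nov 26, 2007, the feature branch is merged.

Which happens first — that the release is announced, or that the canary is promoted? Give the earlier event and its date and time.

The canary is promoted — 15:15 on Nov 26, 2007

The CI build completes: 03:10 Nov 26, 2007.
The artifact is published: 03:10 Nov 26, 2007 + 7h50m = 11:00 Nov 26, 2007.
Production rollout completes: 11:00 Nov 26, 2007 + 14h20m = 01:20 Nov 27, 2007.
The release is announced: 01:20 Nov 27, 2007 + 2h20m = 03:40 Nov 27, 2007.
The feature branch is merged: 00:55 Nov 26, 2007.
Staging deployment finishes: 00:55 Nov 26, 2007 + 10h15m = 11:10 Nov 26, 2007.
The canary is promoted: 11:10 Nov 26, 2007 + 4h05m = 15:15 Nov 26, 2007.
Comparing: the release is announced at 03:40 Nov 27, 2007 vs the canary is promoted at 15:15 Nov 26, 2007. Earlier: the canary is promoted.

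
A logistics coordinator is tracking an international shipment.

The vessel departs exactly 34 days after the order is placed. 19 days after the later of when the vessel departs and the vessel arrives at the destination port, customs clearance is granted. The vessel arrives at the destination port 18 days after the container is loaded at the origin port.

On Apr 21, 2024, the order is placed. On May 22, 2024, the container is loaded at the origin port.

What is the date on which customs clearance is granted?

Jun 28, 2024

The order is placed: Apr 21, 2024.
The vessel departs: Apr 21, 2024 + 34 days = May 25, 2024.
The container is loaded at the origin port: May 22, 2024.
The vessel arrives at the destination port: May 22, 2024 + 18 days = Jun 9, 2024.
Both prerequisites met — the vessel departs (May 25, 2024), the vessel arrives at the destination port (Jun 9, 2024); the later is Jun 9, 2024.
Customs clearance is granted: Jun 9, 2024 + 19 days = Jun 28, 2024.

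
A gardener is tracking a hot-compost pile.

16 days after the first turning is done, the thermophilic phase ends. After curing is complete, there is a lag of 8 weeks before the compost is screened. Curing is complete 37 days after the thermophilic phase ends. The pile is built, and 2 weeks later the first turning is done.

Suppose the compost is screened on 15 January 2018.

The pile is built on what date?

14 September 2017

The compost is screened: Jan 15, 2018.
Curing is complete: Jan 15, 2018 − 8 weeks = Nov 20, 2017.
The thermophilic phase ends: Nov 20, 2017 − 37 days = Oct 14, 2017.
The first turning is done: Oct 14, 2017 − 16 days = Sep 28, 2017.
The pile is built: Sep 28, 2017 − 2 weeks = Sep 14, 2017.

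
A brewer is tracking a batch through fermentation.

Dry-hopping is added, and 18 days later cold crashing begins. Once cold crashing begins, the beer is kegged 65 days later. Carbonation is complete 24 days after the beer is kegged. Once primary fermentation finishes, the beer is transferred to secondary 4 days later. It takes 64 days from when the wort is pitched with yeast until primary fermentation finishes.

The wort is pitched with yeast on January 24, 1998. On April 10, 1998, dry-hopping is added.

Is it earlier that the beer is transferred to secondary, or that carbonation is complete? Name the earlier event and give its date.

The beer is transferred to secondary — April 2, 1998

The wort is pitched with yeast: Jan 24, 1998.
Primary fermentation finishes: Jan 24, 1998 + 64 days = Mar 29, 1998.
The beer is transferred to secondary: Mar 29, 1998 + 4 days = Apr 2, 1998.
Dry-hopping is added: Apr 10, 1998.
Cold crashing begins: Apr 10, 1998 + 18 days = Apr 28, 1998.
The beer is kegged: Apr 28, 1998 + 65 days = Jul 2, 1998.
Carbonation is complete: Jul 2, 1998 + 24 days = Jul 26, 1998.
Comparing: the beer is transferred to secondary on Apr 2, 1998 vs carbonation is complete on Jul 26, 1998. Earlier: the beer is transferred to secondary.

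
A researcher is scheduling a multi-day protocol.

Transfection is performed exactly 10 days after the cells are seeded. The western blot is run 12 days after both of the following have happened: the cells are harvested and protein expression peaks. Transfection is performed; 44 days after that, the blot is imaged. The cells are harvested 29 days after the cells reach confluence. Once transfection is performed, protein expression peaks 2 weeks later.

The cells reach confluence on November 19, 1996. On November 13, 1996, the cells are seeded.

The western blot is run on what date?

The cells reach confluence: Nov 19, 1996.
The cells are harvested: Nov 19, 1996 + 29 days = Dec 18, 1996.
The cells are seeded: Nov 13, 1996.
Transfection is performed: Nov 13, 1996 + 10 days = Nov 23, 1996.
Protein expression peaks: Nov 23, 1996 + 2 weeks = Dec 7, 1996.
Both prerequisites met — the cells are harvested (Dec 18, 1996), protein expression peaks (Dec 7, 1996); the later is Dec 18, 1996.
The western blot is run: Dec 18, 1996 + 12 days = Dec 30, 1996.

December 30, 1996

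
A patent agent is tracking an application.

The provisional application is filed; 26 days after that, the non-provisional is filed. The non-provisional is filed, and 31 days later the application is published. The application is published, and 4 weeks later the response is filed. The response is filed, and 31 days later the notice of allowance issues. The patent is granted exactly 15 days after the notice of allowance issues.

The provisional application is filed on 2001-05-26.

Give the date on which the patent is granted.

The provisional application is filed: May 26, 2001.
The non-provisional is filed: May 26, 2001 + 26 days = Jun 21, 2001.
The application is published: Jun 21, 2001 + 31 days = Jul 22, 2001.
The response is filed: Jul 22, 2001 + 4 weeks = Aug 19, 2001.
The notice of allowance issues: Aug 19, 2001 + 31 days = Sep 19, 2001.
The patent is granted: Sep 19, 2001 + 15 days = Oct 4, 2001.

2001-10-04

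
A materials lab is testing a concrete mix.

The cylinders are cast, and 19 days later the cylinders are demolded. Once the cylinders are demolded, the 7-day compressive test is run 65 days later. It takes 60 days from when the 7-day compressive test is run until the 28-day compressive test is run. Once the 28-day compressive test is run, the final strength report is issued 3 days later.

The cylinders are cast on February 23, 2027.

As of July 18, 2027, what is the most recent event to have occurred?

The cylinders are cast: Feb 23, 2027.
The cylinders are demolded: Feb 23, 2027 + 19 days = Mar 14, 2027.
The 7-day compressive test is run: Mar 14, 2027 + 65 days = May 18, 2027.
The 28-day compressive test is run: May 18, 2027 + 60 days = Jul 17, 2027.
The final strength report is issued: Jul 17, 2027 + 3 days = Jul 20, 2027.
Jul 18, 2027 falls between when the 28-day compressive test is run (Jul 17, 2027) and when the final strength report is issued (Jul 20, 2027).

The 28-day compressive test is run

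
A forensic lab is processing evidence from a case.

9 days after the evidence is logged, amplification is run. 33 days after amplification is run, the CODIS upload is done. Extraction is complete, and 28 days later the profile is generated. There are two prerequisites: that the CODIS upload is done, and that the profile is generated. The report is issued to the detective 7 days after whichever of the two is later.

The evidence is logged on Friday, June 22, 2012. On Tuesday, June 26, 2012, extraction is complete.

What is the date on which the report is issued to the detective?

The evidence is logged: Jun 22, 2012.
Amplification is run: Jun 22, 2012 + 9 days = Jul 1, 2012.
The CODIS upload is done: Jul 1, 2012 + 33 days = Aug 3, 2012.
Extraction is complete: Jun 26, 2012.
The profile is generated: Jun 26, 2012 + 28 days = Jul 24, 2012.
Both prerequisites met — the CODIS upload is done (Aug 3, 2012), the profile is generated (Jul 24, 2012); the later is Aug 3, 2012.
The report is issued to the detective: Aug 3, 2012 + 7 days = Aug 10, 2012.

Friday, August 10, 2012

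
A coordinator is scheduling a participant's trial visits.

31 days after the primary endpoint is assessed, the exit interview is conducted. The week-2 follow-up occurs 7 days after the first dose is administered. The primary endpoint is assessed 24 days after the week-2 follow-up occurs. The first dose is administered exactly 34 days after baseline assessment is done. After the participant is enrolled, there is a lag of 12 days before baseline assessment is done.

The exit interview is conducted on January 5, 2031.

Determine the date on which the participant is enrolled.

The exit interview is conducted: Jan 5, 2031.
The primary endpoint is assessed: Jan 5, 2031 − 31 days = Dec 5, 2030.
The week-2 follow-up occurs: Dec 5, 2030 − 24 days = Nov 11, 2030.
The first dose is administered: Nov 11, 2030 − 7 days = Nov 4, 2030.
Baseline assessment is done: Nov 4, 2030 − 34 days = Oct 1, 2030.
The participant is enrolled: Oct 1, 2030 − 12 days = Sep 19, 2030.

September 19, 2030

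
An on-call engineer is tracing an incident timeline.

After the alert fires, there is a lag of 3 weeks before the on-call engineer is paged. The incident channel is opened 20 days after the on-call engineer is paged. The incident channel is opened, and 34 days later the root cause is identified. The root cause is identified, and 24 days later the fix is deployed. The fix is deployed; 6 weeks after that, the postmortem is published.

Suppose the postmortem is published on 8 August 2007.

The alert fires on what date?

20 March 2007

The postmortem is published: Aug 8, 2007.
The fix is deployed: Aug 8, 2007 − 6 weeks = Jun 27, 2007.
The root cause is identified: Jun 27, 2007 − 24 days = Jun 3, 2007.
The incident channel is opened: Jun 3, 2007 − 34 days = Apr 30, 2007.
The on-call engineer is paged: Apr 30, 2007 − 20 days = Apr 10, 2007.
The alert fires: Apr 10, 2007 − 3 weeks = Mar 20, 2007.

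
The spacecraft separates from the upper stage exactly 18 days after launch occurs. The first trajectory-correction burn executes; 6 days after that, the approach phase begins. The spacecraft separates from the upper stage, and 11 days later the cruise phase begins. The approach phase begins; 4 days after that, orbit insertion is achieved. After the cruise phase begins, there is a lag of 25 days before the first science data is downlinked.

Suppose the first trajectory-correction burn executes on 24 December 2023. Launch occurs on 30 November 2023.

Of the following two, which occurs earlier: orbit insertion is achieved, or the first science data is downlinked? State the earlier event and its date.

The first trajectory-correction burn executes: Dec 24, 2023.
The approach phase begins: Dec 24, 2023 + 6 days = Dec 30, 2023.
Orbit insertion is achieved: Dec 30, 2023 + 4 days = Jan 3, 2024.
Launch occurs: Nov 30, 2023.
The spacecraft separates from the upper stage: Nov 30, 2023 + 18 days = Dec 18, 2023.
The cruise phase begins: Dec 18, 2023 + 11 days = Dec 29, 2023.
The first science data is downlinked: Dec 29, 2023 + 25 days = Jan 23, 2024.
Comparing: orbit insertion is achieved on Jan 3, 2024 vs the first science data is downlinked on Jan 23, 2024. Earlier: orbit insertion is achieved.

Orbit insertion is achieved — 3 January 2024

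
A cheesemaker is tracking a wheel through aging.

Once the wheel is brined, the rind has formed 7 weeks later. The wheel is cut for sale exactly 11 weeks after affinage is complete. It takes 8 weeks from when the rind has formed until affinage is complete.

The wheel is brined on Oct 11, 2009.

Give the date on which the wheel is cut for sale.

Apr 11, 2010

The wheel is brined: Oct 11, 2009.
The rind has formed: Oct 11, 2009 + 7 weeks = Nov 29, 2009.
Affinage is complete: Nov 29, 2009 + 8 weeks = Jan 24, 2010.
The wheel is cut for sale: Jan 24, 2010 + 11 weeks = Apr 11, 2010.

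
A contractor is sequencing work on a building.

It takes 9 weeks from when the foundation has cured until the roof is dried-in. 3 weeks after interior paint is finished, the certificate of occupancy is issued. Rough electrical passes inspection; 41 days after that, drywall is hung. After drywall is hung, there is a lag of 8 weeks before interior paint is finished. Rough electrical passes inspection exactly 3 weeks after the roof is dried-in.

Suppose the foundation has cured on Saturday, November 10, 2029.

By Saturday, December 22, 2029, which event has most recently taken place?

The foundation has cured: Nov 10, 2029.
The roof is dried-in: Nov 10, 2029 + 9 weeks = Jan 12, 2030.
Rough electrical passes inspection: Jan 12, 2030 + 3 weeks = Feb 2, 2030.
Drywall is hung: Feb 2, 2030 + 41 days = Mar 15, 2030.
Interior paint is finished: Mar 15, 2030 + 8 weeks = May 10, 2030.
The certificate of occupancy is issued: May 10, 2030 + 3 weeks = May 31, 2030.
Dec 22, 2029 falls between when the foundation has cured (Nov 10, 2029) and when the roof is dried-in (Jan 12, 2030).

The foundation has cured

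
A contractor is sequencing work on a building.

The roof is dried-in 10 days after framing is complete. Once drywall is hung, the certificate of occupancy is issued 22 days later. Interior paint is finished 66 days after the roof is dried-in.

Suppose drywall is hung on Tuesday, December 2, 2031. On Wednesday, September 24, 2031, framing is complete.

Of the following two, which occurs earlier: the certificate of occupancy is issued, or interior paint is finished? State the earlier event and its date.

Drywall is hung: Dec 2, 2031.
The certificate of occupancy is issued: Dec 2, 2031 + 22 days = Dec 24, 2031.
Framing is complete: Sep 24, 2031.
The roof is dried-in: Sep 24, 2031 + 10 days = Oct 4, 2031.
Interior paint is finished: Oct 4, 2031 + 66 days = Dec 9, 2031.
Comparing: the certificate of occupancy is issued on Dec 24, 2031 vs interior paint is finished on Dec 9, 2031. Earlier: interior paint is finished.

Interior paint is finished — Tuesday, December 9, 2031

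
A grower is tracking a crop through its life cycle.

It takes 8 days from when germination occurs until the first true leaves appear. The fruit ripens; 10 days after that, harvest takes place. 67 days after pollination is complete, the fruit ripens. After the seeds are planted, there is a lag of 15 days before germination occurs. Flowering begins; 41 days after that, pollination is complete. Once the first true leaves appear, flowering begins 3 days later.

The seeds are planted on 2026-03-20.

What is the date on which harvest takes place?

The seeds are planted: Mar 20, 2026.
Germination occurs: Mar 20, 2026 + 15 days = Apr 4, 2026.
The first true leaves appear: Apr 4, 2026 + 8 days = Apr 12, 2026.
Flowering begins: Apr 12, 2026 + 3 days = Apr 15, 2026.
Pollination is complete: Apr 15, 2026 + 41 days = May 26, 2026.
The fruit ripens: May 26, 2026 + 67 days = Aug 1, 2026.
Harvest takes place: Aug 1, 2026 + 10 days = Aug 11, 2026.

2026-08-11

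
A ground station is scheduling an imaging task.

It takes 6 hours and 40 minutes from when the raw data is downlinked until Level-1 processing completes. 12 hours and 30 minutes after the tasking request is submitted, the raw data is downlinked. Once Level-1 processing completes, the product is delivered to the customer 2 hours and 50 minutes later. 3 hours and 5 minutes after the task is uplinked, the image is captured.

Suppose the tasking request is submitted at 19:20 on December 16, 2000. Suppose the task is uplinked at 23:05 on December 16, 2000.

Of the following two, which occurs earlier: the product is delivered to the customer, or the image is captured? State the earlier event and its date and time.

The tasking request is submitted: 19:20 Dec 16, 2000.
The raw data is downlinked: 19:20 Dec 16, 2000 + 12h30m = 07:50 Dec 17, 2000.
Level-1 processing completes: 07:50 Dec 17, 2000 + 6h40m = 14:30 Dec 17, 2000.
The product is delivered to the customer: 14:30 Dec 17, 2000 + 2h50m = 17:20 Dec 17, 2000.
The task is uplinked: 23:05 Dec 16, 2000.
The image is captured: 23:05 Dec 16, 2000 + 3h05m = 02:10 Dec 17, 2000.
Comparing: the product is delivered to the customer at 17:20 Dec 17, 2000 vs the image is captured at 02:10 Dec 17, 2000. Earlier: the image is captured.

The image is captured — 02:10 on December 17, 2000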